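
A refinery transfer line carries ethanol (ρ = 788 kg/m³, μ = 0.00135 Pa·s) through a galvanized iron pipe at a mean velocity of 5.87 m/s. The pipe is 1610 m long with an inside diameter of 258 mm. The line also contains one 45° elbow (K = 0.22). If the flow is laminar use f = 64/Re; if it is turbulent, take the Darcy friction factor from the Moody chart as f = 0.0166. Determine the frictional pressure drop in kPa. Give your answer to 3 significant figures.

Reynolds number Re = ρVD/μ = 788 · 5.87 · 0.258 / 0.00135 = 8.84e+05.
Re > 4000 → turbulent; use the Moody-chart value f = 0.0166.
Total minor-loss coefficient ΣK = 1·0.22 = 0.22.
ΔP = [f·L/D + ΣK]·(ρV²/2) = [0.0166·1610/0.258 + 0.22]·(788·5.87²/2) = [103.6 + 0.22]·1.358e+04 = 1.409e+06 Pa.
ΔP = 1.409e+06 Pa = 1410 kPa.

ΔP ≈ 1410 kPa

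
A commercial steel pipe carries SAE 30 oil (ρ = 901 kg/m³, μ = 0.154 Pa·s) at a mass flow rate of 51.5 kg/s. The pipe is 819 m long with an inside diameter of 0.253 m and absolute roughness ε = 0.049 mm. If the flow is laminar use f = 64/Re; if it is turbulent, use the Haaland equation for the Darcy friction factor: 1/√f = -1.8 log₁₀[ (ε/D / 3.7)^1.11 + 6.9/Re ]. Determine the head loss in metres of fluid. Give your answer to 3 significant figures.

A = πD²/4 = π(0.253)²/4 = 0.05027 m²; mean velocity V = ṁ/(ρA) = 51.5/(901 · 0.05027) = 1.137 m/s.
Reynolds number Re = ρVD/μ = 901 · 1.137 · 0.253 / 0.154 = 1683.
Re < 2300 → laminar flow, so f = 64/Re = 64/1683 = 0.03803 (the turbulent correlation is not needed).
Darcy-Weisbach: ΔP = f(L/D)(ρV²/2) = 0.03803·(819/0.253)·(901·1.137²/2) = 0.03803·3237·582.4 = 7.169e+04 Pa.
Head loss h_f = ΔP/(ρg) = 7.169e+04/(901·9.81) = 8.11 m.

h_f ≈ 8.11 m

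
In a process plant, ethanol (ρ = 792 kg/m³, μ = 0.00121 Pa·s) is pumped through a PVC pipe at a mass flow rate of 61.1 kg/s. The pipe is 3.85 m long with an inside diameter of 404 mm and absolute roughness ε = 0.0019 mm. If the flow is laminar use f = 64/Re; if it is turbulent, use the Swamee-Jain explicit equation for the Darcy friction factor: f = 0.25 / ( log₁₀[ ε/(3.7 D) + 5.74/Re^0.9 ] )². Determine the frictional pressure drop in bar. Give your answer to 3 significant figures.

A = πD²/4 = π(0.404)²/4 = 0.1282 m²; mean velocity V = ṁ/(ρA) = 61.1/(792 · 0.1282) = 0.6018 m/s.
Reynolds number Re = ρVD/μ = 792 · 0.6018 · 0.404 / 0.00121 = 1.591e+05.
Re > 4000 → turbulent. Relative roughness ε/D = 1.9e-06/0.404 = 4.7e-06. Swamee-Jain: f = 0.25/(log₁₀[4.7e-06/3.7 + 5.74/1.591e+05^0.9])² = 0.25/(log₁₀[1.27e-06 + 0.000119])² = 0.25/(-3.918)² = 0.01629.
Darcy-Weisbach: ΔP = f(L/D)(ρV²/2) = 0.01629·(3.85/0.404)·(792·0.6018²/2) = 0.01629·9.53·143.4 = 22.26 Pa.
ΔP = 22.26 Pa = 2.23×10^-4 bar.

ΔP ≈ 2.23×10^-4 bar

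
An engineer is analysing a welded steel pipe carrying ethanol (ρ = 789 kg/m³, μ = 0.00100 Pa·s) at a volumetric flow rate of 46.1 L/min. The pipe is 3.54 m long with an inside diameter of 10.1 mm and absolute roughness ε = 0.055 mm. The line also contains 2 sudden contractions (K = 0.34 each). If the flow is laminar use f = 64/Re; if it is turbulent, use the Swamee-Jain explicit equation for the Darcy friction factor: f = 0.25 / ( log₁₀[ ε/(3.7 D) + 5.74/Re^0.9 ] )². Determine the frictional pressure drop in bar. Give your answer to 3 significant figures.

Q = 46.1 L/min = 46.1/60000 = 0.0007683 m³/s.
Cross-sectional area A = πD²/4 = π(0.0101)²/4 = 8.012e-05 m²; mean velocity V = Q/A = 0.0007683/8.012e-05 = 9.59 m/s.
Reynolds number Re = ρVD/μ = 789 · 9.59 · 0.0101 / 0.001 = 7.642e+04.
Re > 4000 → turbulent. Relative roughness ε/D = 5.5e-05/0.0101 = 0.00545. Swamee-Jain: f = 0.25/(log₁₀[0.00545/3.7 + 5.74/7.642e+04^0.9])² = 0.25/(log₁₀[0.00147 + 0.000231])² = 0.25/(-2.769)² = 0.03261.
Total minor-loss coefficient ΣK = 2·0.34 = 0.68.
ΔP = [f·L/D + ΣK]·(ρV²/2) = [0.03261·3.54/0.0101 + 0.68]·(789·9.59²/2) = [11.43 + 0.68]·3.628e+04 = 4.394e+05 Pa.
ΔP = 4.394e+05 Pa = 4.39 bar.

ΔP ≈ 4.39 bar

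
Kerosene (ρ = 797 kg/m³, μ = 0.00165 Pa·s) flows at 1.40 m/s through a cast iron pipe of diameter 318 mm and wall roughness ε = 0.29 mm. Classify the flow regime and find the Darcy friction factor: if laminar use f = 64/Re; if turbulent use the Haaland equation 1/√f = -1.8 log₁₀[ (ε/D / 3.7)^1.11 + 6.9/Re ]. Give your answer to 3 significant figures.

Re = ρVD/μ = 797·1.4·0.318/0.00165 = 2.15e+05.
Re > 4000 → turbulent. ε/D = 0.00029/0.318 = 0.000912; Haaland: 1/√f = -1.8 log₁₀[9.88e-05 + 3.21e-05] = 6.989, so f = 0.02047.

f ≈ 0.0205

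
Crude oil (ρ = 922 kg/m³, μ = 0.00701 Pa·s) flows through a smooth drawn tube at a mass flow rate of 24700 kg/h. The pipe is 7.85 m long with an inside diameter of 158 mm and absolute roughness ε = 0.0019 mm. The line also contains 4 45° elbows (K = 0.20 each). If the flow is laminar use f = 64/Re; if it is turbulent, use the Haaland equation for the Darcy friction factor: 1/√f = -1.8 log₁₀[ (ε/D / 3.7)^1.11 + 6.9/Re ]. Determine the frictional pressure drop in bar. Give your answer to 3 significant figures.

ṁ = 24700 kg/h = 24700/3600 = 6.861 kg/s.
A = πD²/4 = π(0.158)²/4 = 0.01961 m²; mean velocity V = ṁ/(ρA) = 6.861/(922 · 0.01961) = 0.3795 m/s.
Reynolds number Re = ρVD/μ = 922 · 0.3795 · 0.158 / 0.00701 = 7887.
Re > 4000 → turbulent. Relative roughness ε/D = 1.9e-06/0.158 = 1.2e-05. Haaland: 1/√f = -1.8 log₁₀[(1.2e-05/3.7)^1.11 + 6.9/7887] = -1.8 log₁₀[8.09e-07 + 0.000875] = 5.504, so f = 0.03301.
Total minor-loss coefficient ΣK = 4·0.2 = 0.8.
ΔP = [f·L/D + ΣK]·(ρV²/2) = [0.03301·7.85/0.158 + 0.8]·(922·0.3795²/2) = [1.64 + 0.8]·66.41 = 162 Pa.
ΔP = 162 Pa = 0.00162 bar.

ΔP ≈ 0.00162 bar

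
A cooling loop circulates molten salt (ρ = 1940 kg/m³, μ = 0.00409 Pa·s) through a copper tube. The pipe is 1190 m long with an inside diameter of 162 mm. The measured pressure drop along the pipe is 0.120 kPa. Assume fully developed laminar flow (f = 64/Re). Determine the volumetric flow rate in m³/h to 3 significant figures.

Q ≈ 1.50 m³/h

For laminar flow, f = 64/Re with Re = ρVD/μ, so Darcy-Weisbach reduces to ΔP = 32μLV/D². Solving for V: V = ΔP·D²/(32μL) = 120·(0.162)²/(32·0.00409·1190) = 0.02022 m/s.
Check: Re = ρVD/μ = 1940·0.02022·0.162/0.00409 = 1554 < 2300, so the laminar assumption holds.
Q = V·A = 0.02022·(π/4·0.162²) = 0.0004168 m³/s = 1.50 m³/h.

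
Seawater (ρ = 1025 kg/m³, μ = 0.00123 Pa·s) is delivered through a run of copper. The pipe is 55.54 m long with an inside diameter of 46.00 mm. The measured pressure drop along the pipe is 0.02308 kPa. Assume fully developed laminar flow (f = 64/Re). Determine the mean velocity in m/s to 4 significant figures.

For laminar flow, f = 64/Re with Re = ρVD/μ, so Darcy-Weisbach reduces to ΔP = 32μLV/D². Solving for V: V = ΔP·D²/(32μL) = 23.08·(0.046)²/(32·0.00123·55.54) = 0.02234 m/s.
Check: Re = ρVD/μ = 1025·0.02234·0.046/0.00123 = 856.4 < 2300, so the laminar assumption holds.

V ≈ 0.02234 m/s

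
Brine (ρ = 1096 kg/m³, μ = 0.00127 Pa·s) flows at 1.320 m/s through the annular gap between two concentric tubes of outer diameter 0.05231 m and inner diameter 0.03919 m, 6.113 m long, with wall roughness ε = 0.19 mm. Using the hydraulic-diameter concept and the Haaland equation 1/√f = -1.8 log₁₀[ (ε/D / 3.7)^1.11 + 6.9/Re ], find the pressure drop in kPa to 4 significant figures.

ΔP ≈ 20.52 kPa

Hydraulic diameter D_h = 4A/P = D_o - D_i = 0.05231 - 0.03919 = 0.01312 m.
Re = ρVD_h/μ = 1096·1.32·0.01312/0.00127 = 1.495e+04.
ε/D_h = 0.00019/0.01312 = 0.0145; Haaland gives 1/√f = -1.8 log₁₀[0.00213+0.000462] = 4.656, so f = 0.04612.
ΔP = f(L/D_h)(ρV²/2) = 0.04612·6.113/0.01312·954.8 = 2.052e+04 Pa.
ΔP = 20.52 kPa.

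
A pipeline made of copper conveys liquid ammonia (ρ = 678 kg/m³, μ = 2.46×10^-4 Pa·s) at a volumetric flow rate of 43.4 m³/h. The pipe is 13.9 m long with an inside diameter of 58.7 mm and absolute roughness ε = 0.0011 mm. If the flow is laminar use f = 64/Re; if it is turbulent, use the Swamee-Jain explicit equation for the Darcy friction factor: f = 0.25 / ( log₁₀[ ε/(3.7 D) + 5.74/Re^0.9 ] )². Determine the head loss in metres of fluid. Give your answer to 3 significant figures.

Q = 43.4 m³/h = 43.4/3600 = 0.01206 m³/s.
Cross-sectional area A = πD²/4 = π(0.0587)²/4 = 0.002706 m²; mean velocity V = Q/A = 0.01206/0.002706 = 4.455 m/s.
Reynolds number Re = ρVD/μ = 678 · 4.455 · 0.0587 / 0.000246 = 7.207e+05.
Re > 4000 → turbulent. Relative roughness ε/D = 1.1e-06/0.0587 = 1.87e-05. Swamee-Jain: f = 0.25/(log₁₀[1.87e-05/3.7 + 5.74/7.207e+05^0.9])² = 0.25/(log₁₀[5.06e-06 + 3.07e-05])² = 0.25/(-4.447)² = 0.01264.
Darcy-Weisbach: ΔP = f(L/D)(ρV²/2) = 0.01264·(13.9/0.0587)·(678·4.455²/2) = 0.01264·236.8·6727 = 2.014e+04 Pa.
Head loss h_f = ΔP/(ρg) = 2.014e+04/(678·9.81) = 3.03 m.

h_f ≈ 3.03 m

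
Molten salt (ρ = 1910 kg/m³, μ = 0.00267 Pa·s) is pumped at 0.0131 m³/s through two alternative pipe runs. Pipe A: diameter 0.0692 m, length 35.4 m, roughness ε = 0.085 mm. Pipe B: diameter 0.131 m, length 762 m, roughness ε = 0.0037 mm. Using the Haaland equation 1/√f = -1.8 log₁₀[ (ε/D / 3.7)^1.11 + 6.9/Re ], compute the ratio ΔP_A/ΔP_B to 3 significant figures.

ΔP_A/ΔP_B ≈ 1.36

Pipe A: V = Q/A = 0.0131/0.003761 = 3.483 m/s; Re = 1.724e+05; ε/D = 0.00123; Haaland → f = 0.02194; ΔP_A = f(L/D)(ρV²/2) = 1.3e+05 Pa.
Pipe B: V = Q/A = 0.0131/0.01348 = 0.9719 m/s; Re = 9.108e+04; ε/D = 2.82e-05; Haaland → f = 0.01828; ΔP_B = f(L/D)(ρV²/2) = 9.594e+04 Pa.
ΔP_A/ΔP_B = 1.3e+05/9.594e+04 = 1.36.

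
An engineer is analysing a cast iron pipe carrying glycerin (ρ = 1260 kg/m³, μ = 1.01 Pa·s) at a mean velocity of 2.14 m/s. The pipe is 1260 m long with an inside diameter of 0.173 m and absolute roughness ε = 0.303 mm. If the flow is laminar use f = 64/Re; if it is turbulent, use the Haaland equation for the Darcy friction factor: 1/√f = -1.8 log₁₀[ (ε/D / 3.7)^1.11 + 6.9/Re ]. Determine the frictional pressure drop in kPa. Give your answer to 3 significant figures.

Reynolds number Re = ρVD/μ = 1260 · 2.14 · 0.173 / 1.01 = 461.9.
Re < 2300 → laminar flow, so f = 64/Re = 64/461.9 = 0.1386 (the turbulent correlation is not needed).
Darcy-Weisbach: ΔP = f(L/D)(ρV²/2) = 0.1386·(1260/0.173)·(1260·2.14²/2) = 0.1386·7283·2885 = 2.912e+06 Pa.
ΔP = 2.912e+06 Pa = 2910 kPa.

ΔP ≈ 2910 kPa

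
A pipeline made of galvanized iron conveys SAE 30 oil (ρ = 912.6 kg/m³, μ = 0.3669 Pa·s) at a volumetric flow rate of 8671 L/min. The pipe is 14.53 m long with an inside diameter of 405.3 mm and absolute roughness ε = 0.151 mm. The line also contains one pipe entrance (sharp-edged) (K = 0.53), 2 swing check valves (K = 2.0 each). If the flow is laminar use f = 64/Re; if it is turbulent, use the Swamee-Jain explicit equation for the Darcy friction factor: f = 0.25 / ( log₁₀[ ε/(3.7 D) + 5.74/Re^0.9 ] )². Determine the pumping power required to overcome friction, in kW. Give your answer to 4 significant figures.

Q = 8671 L/min = 8671/60000 = 0.1445 m³/s.
Cross-sectional area A = πD²/4 = π(0.4053)²/4 = 0.129 m²; mean velocity V = Q/A = 0.1445/0.129 = 1.12 m/s.
Reynolds number Re = ρVD/μ = 912.6 · 1.12 · 0.4053 / 0.367 = 1129.
Re < 2300 → laminar flow, so f = 64/Re = 64/1129 = 0.05668 (the turbulent correlation is not needed).
Total minor-loss coefficient ΣK = 1·0.53 + 2·2 = 4.53.
ΔP = [f·L/D + ΣK]·(ρV²/2) = [0.05668·14.53/0.4053 + 4.53]·(912.6·1.12²/2) = [2.032 + 4.53]·572.5 = 3757 Pa.
Pumping power P = QΔP = 0.1445·3757 = 542.93 W = 0.5429 kW.

P ≈ 0.5429 kW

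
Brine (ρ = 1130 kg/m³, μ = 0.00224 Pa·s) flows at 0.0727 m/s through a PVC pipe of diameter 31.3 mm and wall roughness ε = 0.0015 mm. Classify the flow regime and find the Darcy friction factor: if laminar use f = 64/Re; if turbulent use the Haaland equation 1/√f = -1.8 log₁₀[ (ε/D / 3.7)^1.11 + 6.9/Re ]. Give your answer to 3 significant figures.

Re = ρVD/μ = 1130·0.0727·0.0313/0.00224 = 1148.
Re < 2300 → laminar, so f = 64/Re = 0.05575 (roughness is irrelevant in laminar flow).

f ≈ 0.0558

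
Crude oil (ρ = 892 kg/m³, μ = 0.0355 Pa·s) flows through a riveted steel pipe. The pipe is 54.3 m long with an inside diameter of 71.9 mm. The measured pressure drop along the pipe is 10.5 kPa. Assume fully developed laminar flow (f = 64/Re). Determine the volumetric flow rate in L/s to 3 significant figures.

Q ≈ 3.57 L/s

For laminar flow, f = 64/Re with Re = ρVD/μ, so Darcy-Weisbach reduces to ΔP = 32μLV/D². Solving for V: V = ΔP·D²/(32μL) = 1.05e+04·(0.0719)²/(32·0.0355·54.3) = 0.88 m/s.
Check: Re = ρVD/μ = 892·0.88·0.0719/0.0355 = 1590 < 2300, so the laminar assumption holds.
Q = V·A = 0.88·(π/4·0.0719²) = 0.003573 m³/s = 3.57 L/s.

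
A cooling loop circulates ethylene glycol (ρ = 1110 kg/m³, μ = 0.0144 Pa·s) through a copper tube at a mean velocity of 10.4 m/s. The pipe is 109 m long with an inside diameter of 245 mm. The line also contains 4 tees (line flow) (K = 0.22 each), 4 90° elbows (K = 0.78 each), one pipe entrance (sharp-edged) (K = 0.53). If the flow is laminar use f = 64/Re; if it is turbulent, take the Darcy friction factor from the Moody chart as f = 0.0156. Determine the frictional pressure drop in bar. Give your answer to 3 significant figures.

Reynolds number Re = ρVD/μ = 1110 · 10.4 · 0.245 / 0.0144 = 1.964e+05.
Re > 4000 → turbulent; use the Moody-chart value f = 0.0156.
Total minor-loss coefficient ΣK = 4·0.22 + 4·0.78 + 1·0.53 = 4.53.
ΔP = [f·L/D + ΣK]·(ρV²/2) = [0.0156·109/0.245 + 4.53]·(1110·10.4²/2) = [6.94 + 4.53]·6.003e+04 = 6.886e+05 Pa.
ΔP = 6.886e+05 Pa = 6.89 bar.

ΔP ≈ 6.89 bar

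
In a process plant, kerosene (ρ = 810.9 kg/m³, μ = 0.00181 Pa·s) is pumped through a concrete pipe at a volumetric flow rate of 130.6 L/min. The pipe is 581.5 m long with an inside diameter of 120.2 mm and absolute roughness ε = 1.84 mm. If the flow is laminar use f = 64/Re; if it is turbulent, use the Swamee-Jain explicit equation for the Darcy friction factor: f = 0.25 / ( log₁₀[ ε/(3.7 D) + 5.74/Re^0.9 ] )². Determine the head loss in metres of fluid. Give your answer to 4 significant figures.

h_f ≈ 0.4454 m

Q = 130.6 L/min = 130.6/60000 = 0.002177 m³/s.
Cross-sectional area A = πD²/4 = π(0.1202)²/4 = 0.01135 m²; mean velocity V = Q/A = 0.002177/0.01135 = 0.1918 m/s.
Reynolds number Re = ρVD/μ = 810.9 · 0.1918 · 0.1202 / 0.00181 = 1.033e+04.
Re > 4000 → turbulent. Relative roughness ε/D = 0.00184/0.1202 = 0.0153. Swamee-Jain: f = 0.25/(log₁₀[0.0153/3.7 + 5.74/1.033e+04^0.9])² = 0.25/(log₁₀[0.00414 + 0.0014])² = 0.25/(-2.257)² = 0.04909.
Darcy-Weisbach: ΔP = f(L/D)(ρV²/2) = 0.04909·(581.5/0.1202)·(810.9·0.1918²/2) = 0.04909·4838·14.92 = 3543 Pa.
Head loss h_f = ΔP/(ρg) = 3543/(810.9·9.81) = 0.4454 m.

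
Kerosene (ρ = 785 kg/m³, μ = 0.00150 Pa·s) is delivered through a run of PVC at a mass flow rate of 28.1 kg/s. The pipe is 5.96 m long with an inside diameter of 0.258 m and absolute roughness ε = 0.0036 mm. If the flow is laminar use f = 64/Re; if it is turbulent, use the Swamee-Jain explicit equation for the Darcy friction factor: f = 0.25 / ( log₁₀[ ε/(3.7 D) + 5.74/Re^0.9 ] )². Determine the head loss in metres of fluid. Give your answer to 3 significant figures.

h_f ≈ 0.0101 m

A = πD²/4 = π(0.258)²/4 = 0.05228 m²; mean velocity V = ṁ/(ρA) = 28.1/(785 · 0.05228) = 0.6847 m/s.
Reynolds number Re = ρVD/μ = 785 · 0.6847 · 0.258 / 0.0015 = 9.245e+04.
Re > 4000 → turbulent. Relative roughness ε/D = 3.6e-06/0.258 = 1.4e-05. Swamee-Jain: f = 0.25/(log₁₀[1.4e-05/3.7 + 5.74/9.245e+04^0.9])² = 0.25/(log₁₀[3.77e-06 + 0.000195])² = 0.25/(-3.702)² = 0.01824.
Darcy-Weisbach: ΔP = f(L/D)(ρV²/2) = 0.01824·(5.96/0.258)·(785·0.6847²/2) = 0.01824·23.1·184 = 77.54 Pa.
Head loss h_f = ΔP/(ρg) = 77.54/(785·9.81) = 0.0101 m.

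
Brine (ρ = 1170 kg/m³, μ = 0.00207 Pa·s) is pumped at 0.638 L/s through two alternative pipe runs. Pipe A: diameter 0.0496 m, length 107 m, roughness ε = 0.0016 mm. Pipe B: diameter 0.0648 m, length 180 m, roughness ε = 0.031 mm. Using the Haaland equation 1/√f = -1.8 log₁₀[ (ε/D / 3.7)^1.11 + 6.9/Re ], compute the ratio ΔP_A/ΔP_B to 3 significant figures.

ΔP_A/ΔP_B ≈ 2.07

Pipe A: V = Q/A = 0.000638/0.001932 = 0.3302 m/s; Re = 9257; ε/D = 3.23e-05; Haaland → f = 0.03158; ΔP_A = f(L/D)(ρV²/2) = 4345 Pa.
Pipe B: V = Q/A = 0.000638/0.003298 = 0.1935 m/s; Re = 7086; ε/D = 0.000478; Haaland → f = 0.03451; ΔP_B = f(L/D)(ρV²/2) = 2099 Pa.
ΔP_A/ΔP_B = 4345/2099 = 2.07.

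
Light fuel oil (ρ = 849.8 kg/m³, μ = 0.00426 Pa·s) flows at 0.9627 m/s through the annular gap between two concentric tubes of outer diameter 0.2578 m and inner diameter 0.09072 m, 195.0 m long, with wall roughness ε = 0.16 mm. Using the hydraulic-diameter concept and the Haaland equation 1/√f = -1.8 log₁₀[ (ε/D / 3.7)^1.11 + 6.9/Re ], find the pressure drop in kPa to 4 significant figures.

Hydraulic diameter D_h = 4A/P = D_o - D_i = 0.2578 - 0.09072 = 0.1671 m.
Re = ρVD_h/μ = 849.8·0.9627·0.1671/0.00426 = 3.209e+04.
ε/D_h = 0.00016/0.1671 = 0.000958; Haaland gives 1/√f = -1.8 log₁₀[0.000104+0.000215] = 6.292, so f = 0.02526.
ΔP = f(L/D_h)(ρV²/2) = 0.02526·195/0.1671·393.8 = 1.161e+04 Pa.
ΔP = 11.61 kPa.

ΔP ≈ 11.61 kPa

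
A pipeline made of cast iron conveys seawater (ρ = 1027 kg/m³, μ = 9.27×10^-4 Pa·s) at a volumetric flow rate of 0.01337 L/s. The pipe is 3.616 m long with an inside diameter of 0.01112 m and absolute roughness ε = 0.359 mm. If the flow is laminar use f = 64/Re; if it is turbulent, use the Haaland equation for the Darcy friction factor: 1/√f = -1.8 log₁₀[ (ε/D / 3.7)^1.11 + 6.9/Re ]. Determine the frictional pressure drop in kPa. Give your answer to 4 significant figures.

Q = 0.01337 L/s = 0.01337/1000 = 1.337e-05 m³/s.
Cross-sectional area A = πD²/4 = π(0.01112)²/4 = 9.712e-05 m²; mean velocity V = Q/A = 1.337e-05/9.712e-05 = 0.1377 m/s.
Reynolds number Re = ρVD/μ = 1027 · 0.1377 · 0.01112 / 0.000927 = 1696.
Re < 2300 → laminar flow, so f = 64/Re = 64/1696 = 0.03774 (the turbulent correlation is not needed).
Darcy-Weisbach: ΔP = f(L/D)(ρV²/2) = 0.03774·(3.616/0.01112)·(1027·0.1377²/2) = 0.03774·325.2·9.732 = 119.4 Pa.
ΔP = 119.4 Pa = 0.1194 kPa.

ΔP ≈ 0.1194 kPa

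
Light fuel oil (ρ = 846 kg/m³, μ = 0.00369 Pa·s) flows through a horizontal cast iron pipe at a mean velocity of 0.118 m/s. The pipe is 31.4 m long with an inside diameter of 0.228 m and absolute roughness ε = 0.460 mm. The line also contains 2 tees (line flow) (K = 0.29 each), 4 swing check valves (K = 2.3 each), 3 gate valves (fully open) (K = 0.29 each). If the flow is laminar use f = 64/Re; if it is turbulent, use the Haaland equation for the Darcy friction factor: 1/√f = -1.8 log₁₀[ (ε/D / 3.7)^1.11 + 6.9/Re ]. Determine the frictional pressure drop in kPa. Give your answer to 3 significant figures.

ΔP ≈ 0.0932 kPa

Reynolds number Re = ρVD/μ = 846 · 0.118 · 0.228 / 0.00369 = 6168.
Re > 4000 → turbulent. Relative roughness ε/D = 0.00046/0.228 = 0.00202. Haaland: 1/√f = -1.8 log₁₀[(0.00202/3.7)^1.11 + 6.9/6168] = -1.8 log₁₀[0.000239 + 0.00112] = 5.161, so f = 0.03754.
Total minor-loss coefficient ΣK = 2·0.29 + 4·2.3 + 3·0.29 = 10.6.
ΔP = [f·L/D + ΣK]·(ρV²/2) = [0.03754·31.4/0.228 + 10.6]·(846·0.118²/2) = [5.17 + 10.6]·5.89 = 93.18 Pa.
ΔP = 93.18 Pa = 0.0932 kPa.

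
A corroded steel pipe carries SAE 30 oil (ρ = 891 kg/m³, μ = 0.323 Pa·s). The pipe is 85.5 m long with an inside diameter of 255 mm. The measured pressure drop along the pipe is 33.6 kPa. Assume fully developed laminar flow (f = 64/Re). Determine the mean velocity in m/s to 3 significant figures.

V ≈ 2.47 m/s

For laminar flow, f = 64/Re with Re = ρVD/μ, so Darcy-Weisbach reduces to ΔP = 32μLV/D². Solving for V: V = ΔP·D²/(32μL) = 3.36e+04·(0.255)²/(32·0.323·85.5) = 2.472 m/s.
Check: Re = ρVD/μ = 891·2.472·0.255/0.323 = 1739 < 2300, so the laminar assumption holds.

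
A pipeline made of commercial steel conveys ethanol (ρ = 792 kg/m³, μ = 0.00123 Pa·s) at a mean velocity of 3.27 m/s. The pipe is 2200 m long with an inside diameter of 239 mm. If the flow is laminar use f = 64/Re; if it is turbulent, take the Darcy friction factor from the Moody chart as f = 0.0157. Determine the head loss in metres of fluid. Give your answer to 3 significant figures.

h_f ≈ 78.8 m

Reynolds number Re = ρVD/μ = 792 · 3.27 · 0.239 / 0.00123 = 5.032e+05.
Re > 4000 → turbulent; use the Moody-chart value f = 0.0157.
Darcy-Weisbach: ΔP = f(L/D)(ρV²/2) = 0.0157·(2200/0.239)·(792·3.27²/2) = 0.0157·9205·4234 = 6.119e+05 Pa.
Head loss h_f = ΔP/(ρg) = 6.119e+05/(792·9.81) = 78.8 m.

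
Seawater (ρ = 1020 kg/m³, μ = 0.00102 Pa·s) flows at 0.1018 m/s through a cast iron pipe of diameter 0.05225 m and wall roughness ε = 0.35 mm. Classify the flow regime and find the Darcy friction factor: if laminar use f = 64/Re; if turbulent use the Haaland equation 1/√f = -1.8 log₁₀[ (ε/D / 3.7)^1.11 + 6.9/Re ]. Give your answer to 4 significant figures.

Re = ρVD/μ = 1020·0.1018·0.05225/0.00102 = 5319.
Re > 4000 → turbulent. ε/D = 0.00035/0.05225 = 0.0067; Haaland: 1/√f = -1.8 log₁₀[0.000904 + 0.0013] = 4.783, so f = 0.04371.

f ≈ 0.04371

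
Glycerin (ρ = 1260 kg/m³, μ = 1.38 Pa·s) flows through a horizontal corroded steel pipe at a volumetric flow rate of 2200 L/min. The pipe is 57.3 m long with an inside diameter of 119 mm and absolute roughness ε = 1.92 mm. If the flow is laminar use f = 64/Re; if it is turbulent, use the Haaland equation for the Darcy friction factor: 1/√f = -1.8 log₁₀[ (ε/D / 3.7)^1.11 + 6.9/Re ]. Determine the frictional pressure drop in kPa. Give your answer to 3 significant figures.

Q = 2200 L/min = 2200/60000 = 0.03667 m³/s.
Cross-sectional area A = πD²/4 = π(0.119)²/4 = 0.01112 m²; mean velocity V = Q/A = 0.03667/0.01112 = 3.297 m/s.
Reynolds number Re = ρVD/μ = 1260 · 3.297 · 0.119 / 1.38 = 358.2.
Re < 2300 → laminar flow, so f = 64/Re = 64/358.2 = 0.1787 (the turbulent correlation is not needed).
Darcy-Weisbach: ΔP = f(L/D)(ρV²/2) = 0.1787·(57.3/0.119)·(1260·3.297²/2) = 0.1787·481.5·6847 = 5.891e+05 Pa.
ΔP = 5.891e+05 Pa = 589 kPa.

ΔP ≈ 589 kPa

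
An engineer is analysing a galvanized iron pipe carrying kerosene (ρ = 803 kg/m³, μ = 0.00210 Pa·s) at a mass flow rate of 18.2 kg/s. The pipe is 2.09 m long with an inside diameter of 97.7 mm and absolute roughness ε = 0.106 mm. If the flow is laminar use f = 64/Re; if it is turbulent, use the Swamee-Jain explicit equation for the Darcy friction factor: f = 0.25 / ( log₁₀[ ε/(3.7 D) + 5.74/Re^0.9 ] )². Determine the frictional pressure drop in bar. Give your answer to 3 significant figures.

ΔP ≈ 0.0176 bar

A = πD²/4 = π(0.0977)²/4 = 0.007497 m²; mean velocity V = ṁ/(ρA) = 18.2/(803 · 0.007497) = 3.023 m/s.
Reynolds number Re = ρVD/μ = 803 · 3.023 · 0.0977 / 0.0021 = 1.129e+05.
Re > 4000 → turbulent. Relative roughness ε/D = 0.000106/0.0977 = 0.00108. Swamee-Jain: f = 0.25/(log₁₀[0.00108/3.7 + 5.74/1.129e+05^0.9])² = 0.25/(log₁₀[0.000293 + 0.000163])² = 0.25/(-3.341)² = 0.0224.
Darcy-Weisbach: ΔP = f(L/D)(ρV²/2) = 0.0224·(2.09/0.0977)·(803·3.023²/2) = 0.0224·21.39·3670 = 1758 Pa.
ΔP = 1758 Pa = 0.0176 bar.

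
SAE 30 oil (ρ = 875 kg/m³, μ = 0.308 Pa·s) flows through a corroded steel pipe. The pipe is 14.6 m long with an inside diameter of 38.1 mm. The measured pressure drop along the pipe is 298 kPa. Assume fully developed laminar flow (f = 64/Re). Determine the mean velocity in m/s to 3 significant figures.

V ≈ 3.01 m/s

For laminar flow, f = 64/Re with Re = ρVD/μ, so Darcy-Weisbach reduces to ΔP = 32μLV/D². Solving for V: V = ΔP·D²/(32μL) = 2.98e+05·(0.0381)²/(32·0.308·14.6) = 3.006 m/s.
Check: Re = ρVD/μ = 875·3.006·0.0381/0.308 = 325.4 < 2300, so the laminar assumption holds.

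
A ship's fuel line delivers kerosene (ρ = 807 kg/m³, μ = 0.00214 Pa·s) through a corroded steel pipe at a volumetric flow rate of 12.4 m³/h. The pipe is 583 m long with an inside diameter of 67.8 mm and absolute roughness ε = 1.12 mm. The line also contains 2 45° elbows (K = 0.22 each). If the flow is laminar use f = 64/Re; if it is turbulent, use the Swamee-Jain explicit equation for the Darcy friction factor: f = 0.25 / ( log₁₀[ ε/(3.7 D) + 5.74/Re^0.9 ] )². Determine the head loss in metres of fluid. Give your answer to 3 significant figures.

Q = 12.4 m³/h = 12.4/3600 = 0.003444 m³/s.
Cross-sectional area A = πD²/4 = π(0.0678)²/4 = 0.00361 m²; mean velocity V = Q/A = 0.003444/0.00361 = 0.954 m/s.
Reynolds number Re = ρVD/μ = 807 · 0.954 · 0.0678 / 0.00214 = 2.439e+04.
Re > 4000 → turbulent. Relative roughness ε/D = 0.00112/0.0678 = 0.0165. Swamee-Jain: f = 0.25/(log₁₀[0.0165/3.7 + 5.74/2.439e+04^0.9])² = 0.25/(log₁₀[0.00446 + 0.000646])² = 0.25/(-2.292)² = 0.04761.
Total minor-loss coefficient ΣK = 2·0.22 = 0.44.
ΔP = [f·L/D + ΣK]·(ρV²/2) = [0.04761·583/0.0678 + 0.44]·(807·0.954²/2) = [409.4 + 0.44]·367.3 = 1.505e+05 Pa.
Head loss h_f = ΔP/(ρg) = 1.505e+05/(807·9.81) = 19.0 m.

h_f ≈ 19.0 m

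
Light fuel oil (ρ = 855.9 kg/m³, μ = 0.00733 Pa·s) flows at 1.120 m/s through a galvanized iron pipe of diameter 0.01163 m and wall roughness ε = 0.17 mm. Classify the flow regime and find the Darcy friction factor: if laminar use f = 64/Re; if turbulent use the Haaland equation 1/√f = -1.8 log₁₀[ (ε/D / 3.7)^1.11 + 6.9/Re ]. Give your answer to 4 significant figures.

Re = ρVD/μ = 855.9·1.12·0.01163/0.00733 = 1521.
Re < 2300 → laminar, so f = 64/Re = 0.04208 (roughness is irrelevant in laminar flow).

f ≈ 0.04208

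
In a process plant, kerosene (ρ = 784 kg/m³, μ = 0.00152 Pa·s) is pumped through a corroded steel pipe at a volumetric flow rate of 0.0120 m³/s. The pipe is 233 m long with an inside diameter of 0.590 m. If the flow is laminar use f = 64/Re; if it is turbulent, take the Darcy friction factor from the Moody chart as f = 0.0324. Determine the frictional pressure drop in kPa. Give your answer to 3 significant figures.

ΔP ≈ 0.00966 kPa

Cross-sectional area A = πD²/4 = π(0.59)²/4 = 0.2734 m²; mean velocity V = Q/A = 0.012/0.2734 = 0.04389 m/s.
Reynolds number Re = ρVD/μ = 784 · 0.04389 · 0.59 / 0.00152 = 1.336e+04.
Re > 4000 → turbulent; use the Moody-chart value f = 0.0324.
Darcy-Weisbach: ΔP = f(L/D)(ρV²/2) = 0.0324·(233/0.59)·(784·0.04389²/2) = 0.0324·394.9·0.7552 = 9.663 Pa.
ΔP = 9.663 Pa = 0.00966 kPa.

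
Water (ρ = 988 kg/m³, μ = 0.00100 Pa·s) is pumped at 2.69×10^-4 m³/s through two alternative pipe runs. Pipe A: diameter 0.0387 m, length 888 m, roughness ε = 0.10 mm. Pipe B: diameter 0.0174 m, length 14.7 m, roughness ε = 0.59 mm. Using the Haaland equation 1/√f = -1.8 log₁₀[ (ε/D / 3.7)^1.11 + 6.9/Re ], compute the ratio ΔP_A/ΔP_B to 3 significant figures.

Pipe A: V = Q/A = 0.000269/0.001176 = 0.2287 m/s; Re = 8744; ε/D = 0.00258; Haaland → f = 0.03529; ΔP_A = f(L/D)(ρV²/2) = 2.092e+04 Pa.
Pipe B: V = Q/A = 0.000269/0.0002378 = 1.131 m/s; Re = 1.945e+04; ε/D = 0.0339; Haaland → f = 0.0618; ΔP_B = f(L/D)(ρV²/2) = 3.301e+04 Pa.
ΔP_A/ΔP_B = 2.092e+04/3.301e+04 = 0.634.

ΔP_A/ΔP_B ≈ 0.634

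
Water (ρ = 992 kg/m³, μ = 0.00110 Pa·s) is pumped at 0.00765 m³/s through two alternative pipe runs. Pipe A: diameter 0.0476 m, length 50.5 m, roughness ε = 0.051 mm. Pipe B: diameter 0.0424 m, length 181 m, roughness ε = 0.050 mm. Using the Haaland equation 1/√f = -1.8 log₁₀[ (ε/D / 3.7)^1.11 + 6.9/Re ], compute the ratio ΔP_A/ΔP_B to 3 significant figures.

Pipe A: V = Q/A = 0.00765/0.00178 = 4.299 m/s; Re = 1.845e+05; ε/D = 0.00107; Haaland → f = 0.02128; ΔP_A = f(L/D)(ρV²/2) = 2.07e+05 Pa.
Pipe B: V = Q/A = 0.00765/0.001412 = 5.418 m/s; Re = 2.072e+05; ε/D = 0.00118; Haaland → f = 0.02156; ΔP_B = f(L/D)(ρV²/2) = 1.34e+06 Pa.
ΔP_A/ΔP_B = 2.07e+05/1.34e+06 = 0.154.

ΔP_A/ΔP_B ≈ 0.154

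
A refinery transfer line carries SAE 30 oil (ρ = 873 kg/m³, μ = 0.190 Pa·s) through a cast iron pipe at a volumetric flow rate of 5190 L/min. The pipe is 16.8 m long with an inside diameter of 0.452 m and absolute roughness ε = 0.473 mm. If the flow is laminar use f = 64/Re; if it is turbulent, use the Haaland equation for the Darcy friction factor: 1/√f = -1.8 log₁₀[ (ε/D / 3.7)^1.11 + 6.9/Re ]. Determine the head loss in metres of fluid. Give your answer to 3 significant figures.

Q = 5190 L/min = 5190/60000 = 0.0865 m³/s.
Cross-sectional area A = πD²/4 = π(0.452)²/4 = 0.1605 m²; mean velocity V = Q/A = 0.0865/0.1605 = 0.5391 m/s.
Reynolds number Re = ρVD/μ = 873 · 0.5391 · 0.452 / 0.19 = 1120.
Re < 2300 → laminar flow, so f = 64/Re = 64/1120 = 0.05717 (the turbulent correlation is not needed).
Darcy-Weisbach: ΔP = f(L/D)(ρV²/2) = 0.05717·(16.8/0.452)·(873·0.5391²/2) = 0.05717·37.17·126.8 = 269.5 Pa.
Head loss h_f = ΔP/(ρg) = 269.5/(873·9.81) = 0.0315 m.

h_f ≈ 0.0315 m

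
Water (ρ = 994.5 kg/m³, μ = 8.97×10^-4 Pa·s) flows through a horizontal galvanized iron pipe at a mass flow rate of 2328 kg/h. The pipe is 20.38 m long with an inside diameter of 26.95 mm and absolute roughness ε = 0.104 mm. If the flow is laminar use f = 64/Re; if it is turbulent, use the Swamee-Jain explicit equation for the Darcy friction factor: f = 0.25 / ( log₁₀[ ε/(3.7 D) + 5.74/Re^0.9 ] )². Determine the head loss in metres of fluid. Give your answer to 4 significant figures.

h_f ≈ 1.577 m

ṁ = 2328 kg/h = 2328/3600 = 0.6467 kg/s.
A = πD²/4 = π(0.02695)²/4 = 0.0005704 m²; mean velocity V = ṁ/(ρA) = 0.6467/(994.5 · 0.0005704) = 1.14 m/s.
Reynolds number Re = ρVD/μ = 994.5 · 1.14 · 0.02695 / 0.000897 = 3.406e+04.
Re > 4000 → turbulent. Relative roughness ε/D = 0.000104/0.02695 = 0.00386. Swamee-Jain: f = 0.25/(log₁₀[0.00386/3.7 + 5.74/3.406e+04^0.9])² = 0.25/(log₁₀[0.00104 + 0.000479])² = 0.25/(-2.818)² = 0.03149.
Darcy-Weisbach: ΔP = f(L/D)(ρV²/2) = 0.03149·(20.38/0.02695)·(994.5·1.14²/2) = 0.03149·756.2·646.1 = 1.539e+04 Pa.
Head loss h_f = ΔP/(ρg) = 1.539e+04/(994.5·9.81) = 1.577 m.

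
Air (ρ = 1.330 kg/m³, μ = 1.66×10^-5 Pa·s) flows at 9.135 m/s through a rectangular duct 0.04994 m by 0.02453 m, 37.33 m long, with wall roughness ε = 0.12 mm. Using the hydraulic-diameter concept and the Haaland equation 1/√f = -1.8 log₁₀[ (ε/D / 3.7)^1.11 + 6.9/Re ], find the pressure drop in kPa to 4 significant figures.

ΔP ≈ 1.988 kPa

Hydraulic diameter D_h = 4A/P = 4·(0.04994·0.02453)/(2·(0.04994+0.02453)) = 0.0049/0.1489 = 0.0329 m.
Re = ρVD_h/μ = 1.33·9.135·0.0329/1.66e-05 = 2.408e+04.
ε/D_h = 0.00012/0.0329 = 0.00365; Haaland gives 1/√f = -1.8 log₁₀[0.00046+0.000287] = 5.628, so f = 0.03157.
ΔP = f(L/D_h)(ρV²/2) = 0.03157·37.33/0.0329·55.49 = 1988 Pa.
ΔP = 1.988 kPa.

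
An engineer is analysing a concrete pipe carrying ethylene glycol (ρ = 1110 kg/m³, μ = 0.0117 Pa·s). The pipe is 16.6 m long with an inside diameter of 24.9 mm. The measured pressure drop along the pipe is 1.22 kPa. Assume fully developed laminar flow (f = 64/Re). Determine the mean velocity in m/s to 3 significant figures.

For laminar flow, f = 64/Re with Re = ρVD/μ, so Darcy-Weisbach reduces to ΔP = 32μLV/D². Solving for V: V = ΔP·D²/(32μL) = 1220·(0.0249)²/(32·0.0117·16.6) = 0.1217 m/s.
Check: Re = ρVD/μ = 1110·0.1217·0.0249/0.0117 = 287.5 < 2300, so the laminar assumption holds.

V ≈ 0.122 m/s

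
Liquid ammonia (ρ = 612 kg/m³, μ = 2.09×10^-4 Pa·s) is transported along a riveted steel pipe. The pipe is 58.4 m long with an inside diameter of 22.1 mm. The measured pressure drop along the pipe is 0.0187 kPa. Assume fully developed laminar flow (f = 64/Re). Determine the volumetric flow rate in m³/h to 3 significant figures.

Q ≈ 0.0323 m³/h

For laminar flow, f = 64/Re with Re = ρVD/μ, so Darcy-Weisbach reduces to ΔP = 32μLV/D². Solving for V: V = ΔP·D²/(32μL) = 18.7·(0.0221)²/(32·0.000209·58.4) = 0.02338 m/s.
Check: Re = ρVD/μ = 612·0.02338·0.0221/0.000209 = 1513 < 2300, so the laminar assumption holds.
Q = V·A = 0.02338·(π/4·0.0221²) = 8.97e-06 m³/s = 0.0323 m³/h.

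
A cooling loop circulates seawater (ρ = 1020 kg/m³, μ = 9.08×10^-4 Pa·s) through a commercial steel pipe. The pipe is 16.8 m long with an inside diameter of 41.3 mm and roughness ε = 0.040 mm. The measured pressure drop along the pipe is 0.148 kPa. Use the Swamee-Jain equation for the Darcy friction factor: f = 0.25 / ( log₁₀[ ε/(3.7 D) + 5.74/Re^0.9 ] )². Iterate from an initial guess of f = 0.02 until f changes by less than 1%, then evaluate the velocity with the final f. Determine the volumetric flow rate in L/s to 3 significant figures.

Q ≈ 0.188 L/s

Rearranging Darcy-Weisbach: V = √(2·ΔP·D/(f·L·ρ)). With ε/D = 4e-05/0.0413 = 0.000969, iterate starting from f = 0.02:
  f = 0.02 → V = √(2·148·0.0413/(0.02·16.8·1020)) = 0.1889 m/s; Re = ρVD/μ = 8762; f → 0.03368
  f = 0.03368 → V = 0.1455 m/s; Re = 6752; f → 0.03599
  f = 0.03599 → V = 0.1408 m/s; Re = 6532; f → 0.03631
Converged (Δf/f < 1%). With the final f = 0.03631: V = √(2·148·0.0413/(0.03631·16.8·1020)) = 0.1402 m/s.
Q = V·A = 0.1402·(π/4·0.0413²) = 0.0001878 m³/s = 0.188 L/s.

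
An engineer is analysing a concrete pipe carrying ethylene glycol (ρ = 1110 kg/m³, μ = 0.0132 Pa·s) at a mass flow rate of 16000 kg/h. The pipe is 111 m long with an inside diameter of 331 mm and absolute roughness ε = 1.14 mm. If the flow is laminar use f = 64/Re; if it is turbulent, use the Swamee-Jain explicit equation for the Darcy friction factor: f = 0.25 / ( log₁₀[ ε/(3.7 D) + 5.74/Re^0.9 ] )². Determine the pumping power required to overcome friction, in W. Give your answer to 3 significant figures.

ṁ = 16000 kg/h = 16000/3600 = 4.444 kg/s.
A = πD²/4 = π(0.331)²/4 = 0.08605 m²; mean velocity V = ṁ/(ρA) = 4.444/(1110 · 0.08605) = 0.04653 m/s.
Reynolds number Re = ρVD/μ = 1110 · 0.04653 · 0.331 / 0.0132 = 1295.
Re < 2300 → laminar flow, so f = 64/Re = 64/1295 = 0.04941 (the turbulent correlation is not needed).
Darcy-Weisbach: ΔP = f(L/D)(ρV²/2) = 0.04941·(111/0.331)·(1110·0.04653²/2) = 0.04941·335.3·1.202 = 19.91 Pa.
Q = ṁ/ρ = 4.444/1110 = 0.004004 m³/s.
Pumping power P = QΔP = 0.004004·19.91 = 0.07973 W = 0.0797 W.

P ≈ 0.0797 W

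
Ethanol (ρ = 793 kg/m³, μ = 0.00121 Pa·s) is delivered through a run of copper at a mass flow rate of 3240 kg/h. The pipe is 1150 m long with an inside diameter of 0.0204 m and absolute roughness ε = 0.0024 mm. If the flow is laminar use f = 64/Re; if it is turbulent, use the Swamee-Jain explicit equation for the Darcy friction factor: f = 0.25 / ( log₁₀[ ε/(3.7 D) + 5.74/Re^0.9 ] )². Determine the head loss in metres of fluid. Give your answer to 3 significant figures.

h_f ≈ 747 m

ṁ = 3240 kg/h = 3240/3600 = 0.9 kg/s.
A = πD²/4 = π(0.0204)²/4 = 0.0003269 m²; mean velocity V = ṁ/(ρA) = 0.9/(793 · 0.0003269) = 3.472 m/s.
Reynolds number Re = ρVD/μ = 793 · 3.472 · 0.0204 / 0.00121 = 4.642e+04.
Re > 4000 → turbulent. Relative roughness ε/D = 2.4e-06/0.0204 = 0.000118. Swamee-Jain: f = 0.25/(log₁₀[0.000118/3.7 + 5.74/4.642e+04^0.9])² = 0.25/(log₁₀[3.18e-05 + 0.000362])² = 0.25/(-3.405)² = 0.02157.
Darcy-Weisbach: ΔP = f(L/D)(ρV²/2) = 0.02157·(1150/0.0204)·(793·3.472²/2) = 0.02157·5.637e+04·4781 = 5.812e+06 Pa.
Head loss h_f = ΔP/(ρg) = 5.812e+06/(793·9.81) = 747 m.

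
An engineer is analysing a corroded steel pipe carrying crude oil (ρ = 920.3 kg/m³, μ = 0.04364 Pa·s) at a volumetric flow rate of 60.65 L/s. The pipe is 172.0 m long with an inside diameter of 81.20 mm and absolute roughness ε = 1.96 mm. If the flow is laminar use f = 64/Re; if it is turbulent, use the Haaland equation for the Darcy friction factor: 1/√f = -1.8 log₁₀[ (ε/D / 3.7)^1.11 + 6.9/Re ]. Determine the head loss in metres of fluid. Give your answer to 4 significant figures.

h_f ≈ 801.7 m

Q = 60.65 L/s = 60.65/1000 = 0.06065 m³/s.
Cross-sectional area A = πD²/4 = π(0.0812)²/4 = 0.005178 m²; mean velocity V = Q/A = 0.06065/0.005178 = 11.71 m/s.
Reynolds number Re = ρVD/μ = 920.3 · 11.71 · 0.0812 / 0.0436 = 2.006e+04.
Re > 4000 → turbulent. Relative roughness ε/D = 0.00196/0.0812 = 0.0241. Haaland: 1/√f = -1.8 log₁₀[(0.0241/3.7)^1.11 + 6.9/2.006e+04] = -1.8 log₁₀[0.00375 + 0.000344] = 4.298, so f = 0.05413.
Darcy-Weisbach: ΔP = f(L/D)(ρV²/2) = 0.05413·(172/0.0812)·(920.3·11.71²/2) = 0.05413·2118·6.312e+04 = 7.238e+06 Pa.
Head loss h_f = ΔP/(ρg) = 7.238e+06/(920.3·9.81) = 801.7 m.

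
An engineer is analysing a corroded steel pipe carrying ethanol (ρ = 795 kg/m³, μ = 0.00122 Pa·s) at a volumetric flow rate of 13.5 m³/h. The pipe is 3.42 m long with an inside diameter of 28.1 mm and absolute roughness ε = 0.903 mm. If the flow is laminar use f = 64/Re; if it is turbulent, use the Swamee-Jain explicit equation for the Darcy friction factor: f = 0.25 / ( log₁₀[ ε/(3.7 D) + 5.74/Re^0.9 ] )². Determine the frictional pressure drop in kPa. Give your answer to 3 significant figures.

Q = 13.5 m³/h = 13.5/3600 = 0.00375 m³/s.
Cross-sectional area A = πD²/4 = π(0.0281)²/4 = 0.0006202 m²; mean velocity V = Q/A = 0.00375/0.0006202 = 6.047 m/s.
Reynolds number Re = ρVD/μ = 795 · 6.047 · 0.0281 / 0.00122 = 1.107e+05.
Re > 4000 → turbulent. Relative roughness ε/D = 0.000903/0.0281 = 0.0321. Swamee-Jain: f = 0.25/(log₁₀[0.0321/3.7 + 5.74/1.107e+05^0.9])² = 0.25/(log₁₀[0.00869 + 0.000166])² = 0.25/(-2.053)² = 0.05931.
Darcy-Weisbach: ΔP = f(L/D)(ρV²/2) = 0.05931·(3.42/0.0281)·(795·6.047²/2) = 0.05931·121.7·1.453e+04 = 1.049e+05 Pa.
ΔP = 1.049e+05 Pa = 105 kPa.

ΔP ≈ 105 kPa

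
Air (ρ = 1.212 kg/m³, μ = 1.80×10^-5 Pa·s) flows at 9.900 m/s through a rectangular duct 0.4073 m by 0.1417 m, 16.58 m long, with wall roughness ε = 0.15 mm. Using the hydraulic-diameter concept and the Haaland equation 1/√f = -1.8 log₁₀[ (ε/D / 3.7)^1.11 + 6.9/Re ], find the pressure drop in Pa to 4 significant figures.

ΔP ≈ 94.80 Pa

Hydraulic diameter D_h = 4A/P = 4·(0.4073·0.1417)/(2·(0.4073+0.1417)) = 0.2309/1.098 = 0.2103 m.
Re = ρVD_h/μ = 1.212·9.9·0.2103/1.8e-05 = 1.402e+05.
ε/D_h = 0.00015/0.2103 = 0.000713; Haaland gives 1/√f = -1.8 log₁₀[7.53e-05+4.92e-05] = 7.029, so f = 0.02024.
ΔP = f(L/D_h)(ρV²/2) = 0.02024·16.58/0.2103·59.39 = 94.8 Pa.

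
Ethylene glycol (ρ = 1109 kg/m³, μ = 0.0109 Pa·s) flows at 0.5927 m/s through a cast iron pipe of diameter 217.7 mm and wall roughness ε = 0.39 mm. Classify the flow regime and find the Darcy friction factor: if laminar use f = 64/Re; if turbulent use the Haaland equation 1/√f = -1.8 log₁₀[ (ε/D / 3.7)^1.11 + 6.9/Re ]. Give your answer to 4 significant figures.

Re = ρVD/μ = 1109·0.5927·0.2177/0.0109 = 1.313e+04.
Re > 4000 → turbulent. ε/D = 0.00039/0.2177 = 0.00179; Haaland: 1/√f = -1.8 log₁₀[0.000209 + 0.000526] = 5.641, so f = 0.03143.

f ≈ 0.03143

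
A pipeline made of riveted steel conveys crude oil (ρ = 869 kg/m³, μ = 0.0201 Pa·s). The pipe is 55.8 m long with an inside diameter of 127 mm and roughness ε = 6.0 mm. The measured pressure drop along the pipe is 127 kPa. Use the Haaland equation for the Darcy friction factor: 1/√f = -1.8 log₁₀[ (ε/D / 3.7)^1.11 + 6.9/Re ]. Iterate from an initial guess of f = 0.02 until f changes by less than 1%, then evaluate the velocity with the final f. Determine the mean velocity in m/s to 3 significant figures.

V ≈ 3.05 m/s

Rearranging Darcy-Weisbach: V = √(2·ΔP·D/(f·L·ρ)). With ε/D = 0.006/0.127 = 0.0472, iterate starting from f = 0.02:
  f = 0.02 → V = √(2·1.27e+05·0.127/(0.02·55.8·869)) = 5.767 m/s; Re = ρVD/μ = 3.167e+04; f → 0.07063
  f = 0.07063 → V = 3.069 m/s; Re = 1.685e+04; f → 0.07132
Converged (Δf/f < 1%). With the final f = 0.07132: V = √(2·1.27e+05·0.127/(0.07132·55.8·869)) = 3.054 m/s.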